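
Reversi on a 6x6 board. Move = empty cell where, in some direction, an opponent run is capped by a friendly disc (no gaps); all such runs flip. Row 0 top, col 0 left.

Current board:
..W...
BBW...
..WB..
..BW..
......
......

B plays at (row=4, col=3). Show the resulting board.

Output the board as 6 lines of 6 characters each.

Place B at (4,3); scan 8 dirs for brackets.
Dir NW: first cell 'B' (not opp) -> no flip
Dir N: opp run (3,3) capped by B -> flip
Dir NE: first cell '.' (not opp) -> no flip
Dir W: first cell '.' (not opp) -> no flip
Dir E: first cell '.' (not opp) -> no flip
Dir SW: first cell '.' (not opp) -> no flip
Dir S: first cell '.' (not opp) -> no flip
Dir SE: first cell '.' (not opp) -> no flip
All flips: (3,3)

Answer: ..W...
BBW...
..WB..
..BB..
...B..
......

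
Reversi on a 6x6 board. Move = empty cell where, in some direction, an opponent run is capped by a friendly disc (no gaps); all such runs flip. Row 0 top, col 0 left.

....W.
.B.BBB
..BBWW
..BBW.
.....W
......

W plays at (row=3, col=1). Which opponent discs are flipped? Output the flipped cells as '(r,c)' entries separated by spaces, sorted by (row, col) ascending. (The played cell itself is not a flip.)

Dir NW: first cell '.' (not opp) -> no flip
Dir N: first cell '.' (not opp) -> no flip
Dir NE: opp run (2,2) (1,3) capped by W -> flip
Dir W: first cell '.' (not opp) -> no flip
Dir E: opp run (3,2) (3,3) capped by W -> flip
Dir SW: first cell '.' (not opp) -> no flip
Dir S: first cell '.' (not opp) -> no flip
Dir SE: first cell '.' (not opp) -> no flip

Answer: (1,3) (2,2) (3,2) (3,3)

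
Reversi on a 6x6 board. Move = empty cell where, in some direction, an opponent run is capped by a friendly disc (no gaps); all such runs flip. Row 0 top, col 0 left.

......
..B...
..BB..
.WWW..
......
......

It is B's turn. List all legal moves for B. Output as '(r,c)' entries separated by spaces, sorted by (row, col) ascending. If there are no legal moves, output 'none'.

(2,0): no bracket -> illegal
(2,1): no bracket -> illegal
(2,4): no bracket -> illegal
(3,0): no bracket -> illegal
(3,4): no bracket -> illegal
(4,0): flips 1 -> legal
(4,1): flips 1 -> legal
(4,2): flips 1 -> legal
(4,3): flips 1 -> legal
(4,4): flips 1 -> legal

Answer: (4,0) (4,1) (4,2) (4,3) (4,4)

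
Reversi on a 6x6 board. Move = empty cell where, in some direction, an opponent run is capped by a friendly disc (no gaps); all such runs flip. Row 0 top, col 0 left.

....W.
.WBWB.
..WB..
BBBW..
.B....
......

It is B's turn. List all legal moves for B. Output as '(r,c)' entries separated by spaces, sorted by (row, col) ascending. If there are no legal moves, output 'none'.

(0,0): no bracket -> illegal
(0,1): no bracket -> illegal
(0,2): no bracket -> illegal
(0,3): flips 1 -> legal
(0,5): no bracket -> illegal
(1,0): flips 1 -> legal
(1,5): no bracket -> illegal
(2,0): no bracket -> illegal
(2,1): flips 1 -> legal
(2,4): no bracket -> illegal
(3,4): flips 1 -> legal
(4,2): no bracket -> illegal
(4,3): flips 1 -> legal
(4,4): no bracket -> illegal

Answer: (0,3) (1,0) (2,1) (3,4) (4,3)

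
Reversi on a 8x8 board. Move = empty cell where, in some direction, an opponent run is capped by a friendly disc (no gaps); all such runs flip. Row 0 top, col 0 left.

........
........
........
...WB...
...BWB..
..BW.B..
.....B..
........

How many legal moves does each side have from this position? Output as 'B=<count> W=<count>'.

-- B to move --
(2,2): flips 2 -> legal
(2,3): flips 1 -> legal
(2,4): no bracket -> illegal
(3,2): flips 1 -> legal
(3,5): no bracket -> illegal
(4,2): no bracket -> illegal
(5,4): flips 2 -> legal
(6,2): no bracket -> illegal
(6,3): flips 1 -> legal
(6,4): no bracket -> illegal
B mobility = 5
-- W to move --
(2,3): no bracket -> illegal
(2,4): flips 1 -> legal
(2,5): no bracket -> illegal
(3,2): no bracket -> illegal
(3,5): flips 1 -> legal
(3,6): no bracket -> illegal
(4,1): no bracket -> illegal
(4,2): flips 1 -> legal
(4,6): flips 1 -> legal
(5,1): flips 1 -> legal
(5,4): no bracket -> illegal
(5,6): no bracket -> illegal
(6,1): no bracket -> illegal
(6,2): no bracket -> illegal
(6,3): no bracket -> illegal
(6,4): no bracket -> illegal
(6,6): flips 1 -> legal
(7,4): no bracket -> illegal
(7,5): no bracket -> illegal
(7,6): no bracket -> illegal
W mobility = 6

Answer: B=5 W=6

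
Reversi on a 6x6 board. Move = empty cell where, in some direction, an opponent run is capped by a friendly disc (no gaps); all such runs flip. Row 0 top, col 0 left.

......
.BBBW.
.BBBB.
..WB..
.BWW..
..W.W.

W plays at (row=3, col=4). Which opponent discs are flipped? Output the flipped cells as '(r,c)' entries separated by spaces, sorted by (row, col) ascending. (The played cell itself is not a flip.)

Dir NW: opp run (2,3) (1,2), next='.' -> no flip
Dir N: opp run (2,4) capped by W -> flip
Dir NE: first cell '.' (not opp) -> no flip
Dir W: opp run (3,3) capped by W -> flip
Dir E: first cell '.' (not opp) -> no flip
Dir SW: first cell 'W' (not opp) -> no flip
Dir S: first cell '.' (not opp) -> no flip
Dir SE: first cell '.' (not opp) -> no flip

Answer: (2,4) (3,3)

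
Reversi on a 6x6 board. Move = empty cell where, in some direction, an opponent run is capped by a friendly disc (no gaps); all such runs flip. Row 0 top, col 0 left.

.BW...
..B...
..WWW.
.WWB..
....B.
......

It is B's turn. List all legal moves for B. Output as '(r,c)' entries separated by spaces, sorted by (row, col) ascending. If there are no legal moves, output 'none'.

Answer: (0,3) (1,1) (1,3) (1,5) (3,0) (3,4) (4,2)

Derivation:
(0,3): flips 1 -> legal
(1,1): flips 1 -> legal
(1,3): flips 1 -> legal
(1,4): no bracket -> illegal
(1,5): flips 1 -> legal
(2,0): no bracket -> illegal
(2,1): no bracket -> illegal
(2,5): no bracket -> illegal
(3,0): flips 2 -> legal
(3,4): flips 1 -> legal
(3,5): no bracket -> illegal
(4,0): no bracket -> illegal
(4,1): no bracket -> illegal
(4,2): flips 2 -> legal
(4,3): no bracket -> illegal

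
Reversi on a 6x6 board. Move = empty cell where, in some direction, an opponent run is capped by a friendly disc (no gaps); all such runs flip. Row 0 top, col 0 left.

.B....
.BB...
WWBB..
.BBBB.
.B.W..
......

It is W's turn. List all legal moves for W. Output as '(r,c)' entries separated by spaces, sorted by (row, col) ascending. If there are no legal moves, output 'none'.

Answer: (0,2) (0,3) (1,3) (2,4) (2,5) (4,2) (5,1)

Derivation:
(0,0): no bracket -> illegal
(0,2): flips 1 -> legal
(0,3): flips 1 -> legal
(1,0): no bracket -> illegal
(1,3): flips 2 -> legal
(1,4): no bracket -> illegal
(2,4): flips 2 -> legal
(2,5): flips 1 -> legal
(3,0): no bracket -> illegal
(3,5): no bracket -> illegal
(4,0): no bracket -> illegal
(4,2): flips 1 -> legal
(4,4): no bracket -> illegal
(4,5): no bracket -> illegal
(5,0): no bracket -> illegal
(5,1): flips 2 -> legal
(5,2): no bracket -> illegal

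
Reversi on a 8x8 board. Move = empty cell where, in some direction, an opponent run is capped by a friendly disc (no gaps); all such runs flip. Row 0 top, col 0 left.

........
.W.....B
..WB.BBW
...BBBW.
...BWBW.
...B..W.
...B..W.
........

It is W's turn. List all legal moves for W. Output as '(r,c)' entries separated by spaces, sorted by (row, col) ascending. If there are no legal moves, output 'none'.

(0,6): no bracket -> illegal
(0,7): flips 1 -> legal
(1,2): flips 3 -> legal
(1,3): no bracket -> illegal
(1,4): flips 1 -> legal
(1,5): no bracket -> illegal
(1,6): flips 1 -> legal
(2,4): flips 5 -> legal
(3,2): flips 3 -> legal
(3,7): no bracket -> illegal
(4,2): flips 1 -> legal
(5,2): no bracket -> illegal
(5,4): flips 1 -> legal
(5,5): no bracket -> illegal
(6,2): flips 1 -> legal
(6,4): no bracket -> illegal
(7,2): no bracket -> illegal
(7,3): no bracket -> illegal
(7,4): no bracket -> illegal

Answer: (0,7) (1,2) (1,4) (1,6) (2,4) (3,2) (4,2) (5,4) (6,2)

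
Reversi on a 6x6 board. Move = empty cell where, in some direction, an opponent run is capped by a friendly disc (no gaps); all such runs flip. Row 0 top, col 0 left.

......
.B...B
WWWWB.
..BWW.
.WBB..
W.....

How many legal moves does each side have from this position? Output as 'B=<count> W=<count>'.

-- B to move --
(1,0): flips 1 -> legal
(1,2): flips 1 -> legal
(1,3): flips 2 -> legal
(1,4): flips 1 -> legal
(2,5): flips 1 -> legal
(3,0): no bracket -> illegal
(3,1): flips 1 -> legal
(3,5): flips 2 -> legal
(4,0): flips 1 -> legal
(4,4): flips 3 -> legal
(4,5): no bracket -> illegal
(5,1): no bracket -> illegal
(5,2): no bracket -> illegal
B mobility = 9
-- W to move --
(0,0): flips 1 -> legal
(0,1): flips 1 -> legal
(0,2): flips 1 -> legal
(0,4): no bracket -> illegal
(0,5): no bracket -> illegal
(1,0): no bracket -> illegal
(1,2): no bracket -> illegal
(1,3): no bracket -> illegal
(1,4): flips 1 -> legal
(2,5): flips 1 -> legal
(3,1): flips 1 -> legal
(3,5): no bracket -> illegal
(4,4): flips 2 -> legal
(5,1): flips 1 -> legal
(5,2): flips 3 -> legal
(5,3): flips 1 -> legal
(5,4): flips 2 -> legal
W mobility = 11

Answer: B=9 W=11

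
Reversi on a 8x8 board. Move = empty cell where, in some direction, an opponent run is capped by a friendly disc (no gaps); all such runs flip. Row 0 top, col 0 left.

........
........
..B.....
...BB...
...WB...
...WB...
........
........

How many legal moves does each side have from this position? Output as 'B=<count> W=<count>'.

-- B to move --
(3,2): flips 1 -> legal
(4,2): flips 1 -> legal
(5,2): flips 2 -> legal
(6,2): flips 1 -> legal
(6,3): flips 2 -> legal
(6,4): no bracket -> illegal
B mobility = 5
-- W to move --
(1,1): no bracket -> illegal
(1,2): no bracket -> illegal
(1,3): no bracket -> illegal
(2,1): no bracket -> illegal
(2,3): flips 1 -> legal
(2,4): no bracket -> illegal
(2,5): flips 1 -> legal
(3,1): no bracket -> illegal
(3,2): no bracket -> illegal
(3,5): flips 1 -> legal
(4,2): no bracket -> illegal
(4,5): flips 1 -> legal
(5,5): flips 1 -> legal
(6,3): no bracket -> illegal
(6,4): no bracket -> illegal
(6,5): flips 1 -> legal
W mobility = 6

Answer: B=5 W=6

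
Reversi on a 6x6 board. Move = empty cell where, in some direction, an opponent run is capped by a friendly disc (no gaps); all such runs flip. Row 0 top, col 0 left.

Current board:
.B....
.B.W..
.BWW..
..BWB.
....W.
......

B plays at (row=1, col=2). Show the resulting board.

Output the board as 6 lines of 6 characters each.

Place B at (1,2); scan 8 dirs for brackets.
Dir NW: first cell 'B' (not opp) -> no flip
Dir N: first cell '.' (not opp) -> no flip
Dir NE: first cell '.' (not opp) -> no flip
Dir W: first cell 'B' (not opp) -> no flip
Dir E: opp run (1,3), next='.' -> no flip
Dir SW: first cell 'B' (not opp) -> no flip
Dir S: opp run (2,2) capped by B -> flip
Dir SE: opp run (2,3) capped by B -> flip
All flips: (2,2) (2,3)

Answer: .B....
.BBW..
.BBB..
..BWB.
....W.
......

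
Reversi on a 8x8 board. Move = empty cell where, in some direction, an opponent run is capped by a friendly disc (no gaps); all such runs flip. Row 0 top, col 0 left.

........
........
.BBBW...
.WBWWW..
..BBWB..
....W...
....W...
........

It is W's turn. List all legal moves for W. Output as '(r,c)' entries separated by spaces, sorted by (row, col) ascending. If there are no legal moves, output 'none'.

Answer: (1,0) (1,1) (1,2) (1,3) (2,0) (3,6) (4,1) (4,6) (5,1) (5,2) (5,3) (5,5) (5,6)

Derivation:
(1,0): flips 3 -> legal
(1,1): flips 2 -> legal
(1,2): flips 1 -> legal
(1,3): flips 2 -> legal
(1,4): no bracket -> illegal
(2,0): flips 3 -> legal
(3,0): no bracket -> illegal
(3,6): flips 1 -> legal
(4,1): flips 2 -> legal
(4,6): flips 1 -> legal
(5,1): flips 1 -> legal
(5,2): flips 1 -> legal
(5,3): flips 2 -> legal
(5,5): flips 1 -> legal
(5,6): flips 1 -> legal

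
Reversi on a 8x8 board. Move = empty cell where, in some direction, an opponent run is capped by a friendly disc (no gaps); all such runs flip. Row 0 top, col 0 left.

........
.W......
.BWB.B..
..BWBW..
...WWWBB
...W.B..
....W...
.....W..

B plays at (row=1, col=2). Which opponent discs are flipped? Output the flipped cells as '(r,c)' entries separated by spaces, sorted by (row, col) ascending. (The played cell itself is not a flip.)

Answer: (2,2)

Derivation:
Dir NW: first cell '.' (not opp) -> no flip
Dir N: first cell '.' (not opp) -> no flip
Dir NE: first cell '.' (not opp) -> no flip
Dir W: opp run (1,1), next='.' -> no flip
Dir E: first cell '.' (not opp) -> no flip
Dir SW: first cell 'B' (not opp) -> no flip
Dir S: opp run (2,2) capped by B -> flip
Dir SE: first cell 'B' (not opp) -> no flip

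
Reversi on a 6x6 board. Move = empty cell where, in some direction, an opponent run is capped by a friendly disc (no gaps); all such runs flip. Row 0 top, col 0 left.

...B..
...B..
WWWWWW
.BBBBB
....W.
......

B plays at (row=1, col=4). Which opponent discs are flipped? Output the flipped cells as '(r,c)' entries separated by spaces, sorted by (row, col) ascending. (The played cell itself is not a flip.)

Answer: (2,3) (2,4)

Derivation:
Dir NW: first cell 'B' (not opp) -> no flip
Dir N: first cell '.' (not opp) -> no flip
Dir NE: first cell '.' (not opp) -> no flip
Dir W: first cell 'B' (not opp) -> no flip
Dir E: first cell '.' (not opp) -> no flip
Dir SW: opp run (2,3) capped by B -> flip
Dir S: opp run (2,4) capped by B -> flip
Dir SE: opp run (2,5), next=edge -> no flip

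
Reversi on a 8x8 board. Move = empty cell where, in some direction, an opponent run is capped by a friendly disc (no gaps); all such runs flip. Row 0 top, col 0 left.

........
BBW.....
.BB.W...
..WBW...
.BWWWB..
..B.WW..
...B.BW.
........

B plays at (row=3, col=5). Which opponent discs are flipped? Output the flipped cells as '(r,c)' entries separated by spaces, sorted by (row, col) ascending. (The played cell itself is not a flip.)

Dir NW: opp run (2,4), next='.' -> no flip
Dir N: first cell '.' (not opp) -> no flip
Dir NE: first cell '.' (not opp) -> no flip
Dir W: opp run (3,4) capped by B -> flip
Dir E: first cell '.' (not opp) -> no flip
Dir SW: opp run (4,4), next='.' -> no flip
Dir S: first cell 'B' (not opp) -> no flip
Dir SE: first cell '.' (not opp) -> no flip

Answer: (3,4)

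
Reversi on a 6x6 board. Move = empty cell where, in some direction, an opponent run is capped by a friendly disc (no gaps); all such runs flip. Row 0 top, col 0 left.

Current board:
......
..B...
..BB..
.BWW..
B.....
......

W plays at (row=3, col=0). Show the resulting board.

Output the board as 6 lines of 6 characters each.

Place W at (3,0); scan 8 dirs for brackets.
Dir NW: edge -> no flip
Dir N: first cell '.' (not opp) -> no flip
Dir NE: first cell '.' (not opp) -> no flip
Dir W: edge -> no flip
Dir E: opp run (3,1) capped by W -> flip
Dir SW: edge -> no flip
Dir S: opp run (4,0), next='.' -> no flip
Dir SE: first cell '.' (not opp) -> no flip
All flips: (3,1)

Answer: ......
..B...
..BB..
WWWW..
B.....
......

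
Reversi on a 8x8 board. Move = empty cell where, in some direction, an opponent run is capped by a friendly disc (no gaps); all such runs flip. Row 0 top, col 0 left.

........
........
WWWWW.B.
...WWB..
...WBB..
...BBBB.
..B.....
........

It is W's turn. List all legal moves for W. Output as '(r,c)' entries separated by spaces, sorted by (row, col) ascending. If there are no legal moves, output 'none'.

(1,5): no bracket -> illegal
(1,6): no bracket -> illegal
(1,7): no bracket -> illegal
(2,5): no bracket -> illegal
(2,7): no bracket -> illegal
(3,6): flips 1 -> legal
(3,7): no bracket -> illegal
(4,2): no bracket -> illegal
(4,6): flips 3 -> legal
(4,7): no bracket -> illegal
(5,1): no bracket -> illegal
(5,2): no bracket -> illegal
(5,7): no bracket -> illegal
(6,1): no bracket -> illegal
(6,3): flips 1 -> legal
(6,4): flips 2 -> legal
(6,5): flips 1 -> legal
(6,6): flips 2 -> legal
(6,7): flips 2 -> legal
(7,1): no bracket -> illegal
(7,2): no bracket -> illegal
(7,3): no bracket -> illegal

Answer: (3,6) (4,6) (6,3) (6,4) (6,5) (6,6) (6,7)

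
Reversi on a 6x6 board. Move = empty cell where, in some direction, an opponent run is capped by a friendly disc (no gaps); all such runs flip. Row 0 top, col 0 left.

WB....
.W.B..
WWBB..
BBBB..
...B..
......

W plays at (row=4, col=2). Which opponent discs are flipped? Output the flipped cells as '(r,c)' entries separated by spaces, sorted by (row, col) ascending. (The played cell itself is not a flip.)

Dir NW: opp run (3,1) capped by W -> flip
Dir N: opp run (3,2) (2,2), next='.' -> no flip
Dir NE: opp run (3,3), next='.' -> no flip
Dir W: first cell '.' (not opp) -> no flip
Dir E: opp run (4,3), next='.' -> no flip
Dir SW: first cell '.' (not opp) -> no flip
Dir S: first cell '.' (not opp) -> no flip
Dir SE: first cell '.' (not opp) -> no flip

Answer: (3,1)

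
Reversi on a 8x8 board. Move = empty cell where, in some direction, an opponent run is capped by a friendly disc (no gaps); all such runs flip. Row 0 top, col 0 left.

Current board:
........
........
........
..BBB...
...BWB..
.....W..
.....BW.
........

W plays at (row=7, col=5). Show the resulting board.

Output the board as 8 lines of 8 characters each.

Place W at (7,5); scan 8 dirs for brackets.
Dir NW: first cell '.' (not opp) -> no flip
Dir N: opp run (6,5) capped by W -> flip
Dir NE: first cell 'W' (not opp) -> no flip
Dir W: first cell '.' (not opp) -> no flip
Dir E: first cell '.' (not opp) -> no flip
Dir SW: edge -> no flip
Dir S: edge -> no flip
Dir SE: edge -> no flip
All flips: (6,5)

Answer: ........
........
........
..BBB...
...BWB..
.....W..
.....WW.
.....W..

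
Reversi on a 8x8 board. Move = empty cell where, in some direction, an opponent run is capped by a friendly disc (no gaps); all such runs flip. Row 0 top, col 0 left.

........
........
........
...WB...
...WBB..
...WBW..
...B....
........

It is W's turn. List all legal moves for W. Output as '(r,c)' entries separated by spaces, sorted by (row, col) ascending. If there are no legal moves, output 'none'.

(2,3): no bracket -> illegal
(2,4): no bracket -> illegal
(2,5): flips 1 -> legal
(3,5): flips 3 -> legal
(3,6): no bracket -> illegal
(4,6): flips 2 -> legal
(5,2): no bracket -> illegal
(5,6): no bracket -> illegal
(6,2): no bracket -> illegal
(6,4): no bracket -> illegal
(6,5): flips 1 -> legal
(7,2): no bracket -> illegal
(7,3): flips 1 -> legal
(7,4): no bracket -> illegal

Answer: (2,5) (3,5) (4,6) (6,5) (7,3)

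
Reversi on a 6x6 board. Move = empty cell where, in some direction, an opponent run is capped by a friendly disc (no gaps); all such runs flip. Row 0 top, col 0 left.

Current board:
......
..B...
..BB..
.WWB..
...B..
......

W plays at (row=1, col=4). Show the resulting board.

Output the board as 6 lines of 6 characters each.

Answer: ......
..B.W.
..BW..
.WWB..
...B..
......

Derivation:
Place W at (1,4); scan 8 dirs for brackets.
Dir NW: first cell '.' (not opp) -> no flip
Dir N: first cell '.' (not opp) -> no flip
Dir NE: first cell '.' (not opp) -> no flip
Dir W: first cell '.' (not opp) -> no flip
Dir E: first cell '.' (not opp) -> no flip
Dir SW: opp run (2,3) capped by W -> flip
Dir S: first cell '.' (not opp) -> no flip
Dir SE: first cell '.' (not opp) -> no flip
All flips: (2,3)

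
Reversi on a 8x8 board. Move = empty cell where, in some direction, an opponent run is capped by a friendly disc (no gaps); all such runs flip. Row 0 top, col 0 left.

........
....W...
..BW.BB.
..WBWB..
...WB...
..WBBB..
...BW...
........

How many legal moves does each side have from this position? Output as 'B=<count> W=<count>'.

-- B to move --
(0,3): flips 1 -> legal
(0,4): no bracket -> illegal
(0,5): no bracket -> illegal
(1,2): no bracket -> illegal
(1,3): flips 1 -> legal
(1,5): no bracket -> illegal
(2,1): flips 2 -> legal
(2,4): flips 2 -> legal
(3,1): flips 1 -> legal
(4,1): flips 1 -> legal
(4,2): flips 2 -> legal
(4,5): no bracket -> illegal
(5,1): flips 1 -> legal
(6,1): flips 3 -> legal
(6,2): no bracket -> illegal
(6,5): flips 1 -> legal
(7,3): flips 1 -> legal
(7,4): flips 1 -> legal
(7,5): flips 1 -> legal
B mobility = 13
-- W to move --
(1,1): no bracket -> illegal
(1,2): flips 1 -> legal
(1,3): no bracket -> illegal
(1,5): no bracket -> illegal
(1,6): flips 1 -> legal
(1,7): no bracket -> illegal
(2,1): flips 1 -> legal
(2,4): no bracket -> illegal
(2,7): no bracket -> illegal
(3,1): no bracket -> illegal
(3,6): flips 2 -> legal
(3,7): no bracket -> illegal
(4,2): flips 1 -> legal
(4,5): flips 1 -> legal
(4,6): flips 1 -> legal
(5,6): flips 3 -> legal
(6,2): flips 1 -> legal
(6,5): flips 1 -> legal
(6,6): no bracket -> illegal
(7,2): no bracket -> illegal
(7,3): flips 2 -> legal
(7,4): flips 1 -> legal
W mobility = 12

Answer: B=13 W=12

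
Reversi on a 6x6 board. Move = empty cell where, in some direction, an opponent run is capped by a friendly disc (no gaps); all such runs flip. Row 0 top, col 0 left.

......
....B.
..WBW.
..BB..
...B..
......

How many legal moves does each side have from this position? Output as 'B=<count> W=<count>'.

Answer: B=6 W=3

Derivation:
-- B to move --
(1,1): flips 1 -> legal
(1,2): flips 1 -> legal
(1,3): no bracket -> illegal
(1,5): flips 1 -> legal
(2,1): flips 1 -> legal
(2,5): flips 1 -> legal
(3,1): no bracket -> illegal
(3,4): flips 1 -> legal
(3,5): no bracket -> illegal
B mobility = 6
-- W to move --
(0,3): no bracket -> illegal
(0,4): flips 1 -> legal
(0,5): no bracket -> illegal
(1,2): no bracket -> illegal
(1,3): no bracket -> illegal
(1,5): no bracket -> illegal
(2,1): no bracket -> illegal
(2,5): no bracket -> illegal
(3,1): no bracket -> illegal
(3,4): no bracket -> illegal
(4,1): no bracket -> illegal
(4,2): flips 2 -> legal
(4,4): flips 1 -> legal
(5,2): no bracket -> illegal
(5,3): no bracket -> illegal
(5,4): no bracket -> illegal
W mobility = 3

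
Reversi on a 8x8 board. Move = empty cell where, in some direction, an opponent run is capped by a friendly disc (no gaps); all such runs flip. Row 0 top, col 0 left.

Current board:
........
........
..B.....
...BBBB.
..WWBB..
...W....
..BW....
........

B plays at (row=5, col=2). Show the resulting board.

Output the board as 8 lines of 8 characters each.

Place B at (5,2); scan 8 dirs for brackets.
Dir NW: first cell '.' (not opp) -> no flip
Dir N: opp run (4,2), next='.' -> no flip
Dir NE: opp run (4,3) capped by B -> flip
Dir W: first cell '.' (not opp) -> no flip
Dir E: opp run (5,3), next='.' -> no flip
Dir SW: first cell '.' (not opp) -> no flip
Dir S: first cell 'B' (not opp) -> no flip
Dir SE: opp run (6,3), next='.' -> no flip
All flips: (4,3)

Answer: ........
........
..B.....
...BBBB.
..WBBB..
..BW....
..BW....
........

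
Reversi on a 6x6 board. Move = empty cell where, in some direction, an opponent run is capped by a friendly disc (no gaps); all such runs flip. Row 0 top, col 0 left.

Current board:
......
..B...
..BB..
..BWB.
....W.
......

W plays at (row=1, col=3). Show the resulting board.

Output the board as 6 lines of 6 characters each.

Answer: ......
..BW..
..BW..
..BWB.
....W.
......

Derivation:
Place W at (1,3); scan 8 dirs for brackets.
Dir NW: first cell '.' (not opp) -> no flip
Dir N: first cell '.' (not opp) -> no flip
Dir NE: first cell '.' (not opp) -> no flip
Dir W: opp run (1,2), next='.' -> no flip
Dir E: first cell '.' (not opp) -> no flip
Dir SW: opp run (2,2), next='.' -> no flip
Dir S: opp run (2,3) capped by W -> flip
Dir SE: first cell '.' (not opp) -> no flip
All flips: (2,3)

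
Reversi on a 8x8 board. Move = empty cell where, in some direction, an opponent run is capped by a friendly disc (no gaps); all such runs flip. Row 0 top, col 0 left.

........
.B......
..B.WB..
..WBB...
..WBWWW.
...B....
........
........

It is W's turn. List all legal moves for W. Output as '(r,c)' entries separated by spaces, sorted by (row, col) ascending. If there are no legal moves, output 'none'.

Answer: (0,0) (1,2) (2,3) (2,6) (3,5) (5,4) (6,2) (6,4)

Derivation:
(0,0): flips 3 -> legal
(0,1): no bracket -> illegal
(0,2): no bracket -> illegal
(1,0): no bracket -> illegal
(1,2): flips 1 -> legal
(1,3): no bracket -> illegal
(1,4): no bracket -> illegal
(1,5): no bracket -> illegal
(1,6): no bracket -> illegal
(2,0): no bracket -> illegal
(2,1): no bracket -> illegal
(2,3): flips 1 -> legal
(2,6): flips 1 -> legal
(3,1): no bracket -> illegal
(3,5): flips 2 -> legal
(3,6): no bracket -> illegal
(5,2): no bracket -> illegal
(5,4): flips 1 -> legal
(6,2): flips 1 -> legal
(6,3): no bracket -> illegal
(6,4): flips 1 -> legal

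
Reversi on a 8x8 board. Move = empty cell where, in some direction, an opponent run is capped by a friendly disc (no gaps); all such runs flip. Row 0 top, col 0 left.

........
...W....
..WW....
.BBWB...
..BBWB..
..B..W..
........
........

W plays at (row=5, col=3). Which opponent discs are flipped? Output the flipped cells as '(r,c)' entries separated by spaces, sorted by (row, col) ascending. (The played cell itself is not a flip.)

Dir NW: opp run (4,2) (3,1), next='.' -> no flip
Dir N: opp run (4,3) capped by W -> flip
Dir NE: first cell 'W' (not opp) -> no flip
Dir W: opp run (5,2), next='.' -> no flip
Dir E: first cell '.' (not opp) -> no flip
Dir SW: first cell '.' (not opp) -> no flip
Dir S: first cell '.' (not opp) -> no flip
Dir SE: first cell '.' (not opp) -> no flip

Answer: (4,3)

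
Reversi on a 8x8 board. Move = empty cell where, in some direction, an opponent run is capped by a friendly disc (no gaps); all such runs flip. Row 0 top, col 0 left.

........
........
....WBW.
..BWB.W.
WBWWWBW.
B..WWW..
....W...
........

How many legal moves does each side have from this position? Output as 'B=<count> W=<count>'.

Answer: B=9 W=7

Derivation:
-- B to move --
(1,3): no bracket -> illegal
(1,4): flips 1 -> legal
(1,5): no bracket -> illegal
(1,6): no bracket -> illegal
(1,7): no bracket -> illegal
(2,2): no bracket -> illegal
(2,3): flips 1 -> legal
(2,7): flips 2 -> legal
(3,0): flips 1 -> legal
(3,1): no bracket -> illegal
(3,5): no bracket -> illegal
(3,7): no bracket -> illegal
(4,7): flips 2 -> legal
(5,1): no bracket -> illegal
(5,2): flips 2 -> legal
(5,6): no bracket -> illegal
(5,7): no bracket -> illegal
(6,2): no bracket -> illegal
(6,3): flips 1 -> legal
(6,5): flips 3 -> legal
(6,6): no bracket -> illegal
(7,3): no bracket -> illegal
(7,4): flips 3 -> legal
(7,5): no bracket -> illegal
B mobility = 9
-- W to move --
(1,4): flips 1 -> legal
(1,5): no bracket -> illegal
(1,6): flips 2 -> legal
(2,1): flips 1 -> legal
(2,2): flips 1 -> legal
(2,3): no bracket -> illegal
(3,0): no bracket -> illegal
(3,1): flips 1 -> legal
(3,5): flips 2 -> legal
(5,1): no bracket -> illegal
(5,2): no bracket -> illegal
(5,6): no bracket -> illegal
(6,0): flips 1 -> legal
(6,1): no bracket -> illegal
W mobility = 7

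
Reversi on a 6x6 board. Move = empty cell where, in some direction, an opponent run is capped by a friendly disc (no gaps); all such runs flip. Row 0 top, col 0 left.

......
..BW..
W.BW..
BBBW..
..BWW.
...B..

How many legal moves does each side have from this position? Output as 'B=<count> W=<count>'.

Answer: B=10 W=6

Derivation:
-- B to move --
(0,2): no bracket -> illegal
(0,3): flips 4 -> legal
(0,4): flips 1 -> legal
(1,0): flips 1 -> legal
(1,1): no bracket -> illegal
(1,4): flips 2 -> legal
(2,1): no bracket -> illegal
(2,4): flips 2 -> legal
(3,4): flips 2 -> legal
(3,5): flips 1 -> legal
(4,5): flips 2 -> legal
(5,2): no bracket -> illegal
(5,4): flips 1 -> legal
(5,5): flips 2 -> legal
B mobility = 10
-- W to move --
(0,1): flips 1 -> legal
(0,2): no bracket -> illegal
(0,3): no bracket -> illegal
(1,1): flips 2 -> legal
(2,1): flips 2 -> legal
(4,0): flips 3 -> legal
(4,1): flips 2 -> legal
(5,1): flips 1 -> legal
(5,2): no bracket -> illegal
(5,4): no bracket -> illegal
W mobility = 6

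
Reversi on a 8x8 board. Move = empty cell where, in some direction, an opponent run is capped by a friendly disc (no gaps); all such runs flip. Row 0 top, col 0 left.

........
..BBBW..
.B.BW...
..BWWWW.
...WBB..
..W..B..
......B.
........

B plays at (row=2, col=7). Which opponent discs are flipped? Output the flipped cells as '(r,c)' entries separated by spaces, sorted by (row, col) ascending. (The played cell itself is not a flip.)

Answer: (3,6)

Derivation:
Dir NW: first cell '.' (not opp) -> no flip
Dir N: first cell '.' (not opp) -> no flip
Dir NE: edge -> no flip
Dir W: first cell '.' (not opp) -> no flip
Dir E: edge -> no flip
Dir SW: opp run (3,6) capped by B -> flip
Dir S: first cell '.' (not opp) -> no flip
Dir SE: edge -> no flip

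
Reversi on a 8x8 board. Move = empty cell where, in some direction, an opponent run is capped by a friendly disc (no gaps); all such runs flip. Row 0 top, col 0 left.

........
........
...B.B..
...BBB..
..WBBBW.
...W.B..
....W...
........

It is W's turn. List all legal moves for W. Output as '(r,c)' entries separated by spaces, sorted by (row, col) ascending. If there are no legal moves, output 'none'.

Answer: (1,3) (2,4) (2,6)

Derivation:
(1,2): no bracket -> illegal
(1,3): flips 3 -> legal
(1,4): no bracket -> illegal
(1,5): no bracket -> illegal
(1,6): no bracket -> illegal
(2,2): no bracket -> illegal
(2,4): flips 2 -> legal
(2,6): flips 2 -> legal
(3,2): no bracket -> illegal
(3,6): no bracket -> illegal
(5,2): no bracket -> illegal
(5,4): no bracket -> illegal
(5,6): no bracket -> illegal
(6,5): no bracket -> illegal
(6,6): no bracket -> illegal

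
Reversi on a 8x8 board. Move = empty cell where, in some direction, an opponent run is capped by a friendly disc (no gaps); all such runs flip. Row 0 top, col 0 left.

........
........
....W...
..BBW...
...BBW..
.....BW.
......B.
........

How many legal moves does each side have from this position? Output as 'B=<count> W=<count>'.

-- B to move --
(1,3): no bracket -> illegal
(1,4): flips 2 -> legal
(1,5): flips 1 -> legal
(2,3): no bracket -> illegal
(2,5): flips 1 -> legal
(3,5): flips 2 -> legal
(3,6): no bracket -> illegal
(4,6): flips 2 -> legal
(4,7): no bracket -> illegal
(5,4): no bracket -> illegal
(5,7): flips 1 -> legal
(6,5): no bracket -> illegal
(6,7): no bracket -> illegal
B mobility = 6
-- W to move --
(2,1): no bracket -> illegal
(2,2): no bracket -> illegal
(2,3): no bracket -> illegal
(3,1): flips 2 -> legal
(3,5): no bracket -> illegal
(4,1): no bracket -> illegal
(4,2): flips 3 -> legal
(4,6): no bracket -> illegal
(5,2): flips 1 -> legal
(5,3): no bracket -> illegal
(5,4): flips 2 -> legal
(5,7): no bracket -> illegal
(6,4): no bracket -> illegal
(6,5): flips 1 -> legal
(6,7): no bracket -> illegal
(7,5): no bracket -> illegal
(7,6): flips 1 -> legal
(7,7): no bracket -> illegal
W mobility = 6

Answer: B=6 W=6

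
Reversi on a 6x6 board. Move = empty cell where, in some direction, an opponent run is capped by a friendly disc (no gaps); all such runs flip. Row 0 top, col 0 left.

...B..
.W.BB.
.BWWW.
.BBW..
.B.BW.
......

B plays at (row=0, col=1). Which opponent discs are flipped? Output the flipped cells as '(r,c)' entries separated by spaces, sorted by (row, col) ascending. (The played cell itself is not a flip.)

Answer: (1,1)

Derivation:
Dir NW: edge -> no flip
Dir N: edge -> no flip
Dir NE: edge -> no flip
Dir W: first cell '.' (not opp) -> no flip
Dir E: first cell '.' (not opp) -> no flip
Dir SW: first cell '.' (not opp) -> no flip
Dir S: opp run (1,1) capped by B -> flip
Dir SE: first cell '.' (not opp) -> no flip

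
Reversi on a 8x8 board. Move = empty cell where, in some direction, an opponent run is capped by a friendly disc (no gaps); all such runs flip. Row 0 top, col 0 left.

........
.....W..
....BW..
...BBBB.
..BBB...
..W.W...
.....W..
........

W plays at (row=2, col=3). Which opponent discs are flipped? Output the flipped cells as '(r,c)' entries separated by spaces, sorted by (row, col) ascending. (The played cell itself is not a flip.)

Answer: (2,4)

Derivation:
Dir NW: first cell '.' (not opp) -> no flip
Dir N: first cell '.' (not opp) -> no flip
Dir NE: first cell '.' (not opp) -> no flip
Dir W: first cell '.' (not opp) -> no flip
Dir E: opp run (2,4) capped by W -> flip
Dir SW: first cell '.' (not opp) -> no flip
Dir S: opp run (3,3) (4,3), next='.' -> no flip
Dir SE: opp run (3,4), next='.' -> no flip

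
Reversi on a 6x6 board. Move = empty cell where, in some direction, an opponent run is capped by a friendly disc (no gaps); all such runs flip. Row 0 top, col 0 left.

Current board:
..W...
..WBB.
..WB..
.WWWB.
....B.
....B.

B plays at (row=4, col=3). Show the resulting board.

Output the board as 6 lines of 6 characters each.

Answer: ..W...
..WBB.
..WB..
.WWBB.
...BB.
....B.

Derivation:
Place B at (4,3); scan 8 dirs for brackets.
Dir NW: opp run (3,2), next='.' -> no flip
Dir N: opp run (3,3) capped by B -> flip
Dir NE: first cell 'B' (not opp) -> no flip
Dir W: first cell '.' (not opp) -> no flip
Dir E: first cell 'B' (not opp) -> no flip
Dir SW: first cell '.' (not opp) -> no flip
Dir S: first cell '.' (not opp) -> no flip
Dir SE: first cell 'B' (not opp) -> no flip
All flips: (3,3)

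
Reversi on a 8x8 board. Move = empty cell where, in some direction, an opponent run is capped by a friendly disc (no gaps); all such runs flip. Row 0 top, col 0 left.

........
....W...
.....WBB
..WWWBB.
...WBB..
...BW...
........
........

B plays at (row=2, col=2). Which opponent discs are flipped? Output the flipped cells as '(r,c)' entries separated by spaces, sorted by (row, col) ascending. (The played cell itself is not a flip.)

Answer: (3,3)

Derivation:
Dir NW: first cell '.' (not opp) -> no flip
Dir N: first cell '.' (not opp) -> no flip
Dir NE: first cell '.' (not opp) -> no flip
Dir W: first cell '.' (not opp) -> no flip
Dir E: first cell '.' (not opp) -> no flip
Dir SW: first cell '.' (not opp) -> no flip
Dir S: opp run (3,2), next='.' -> no flip
Dir SE: opp run (3,3) capped by B -> flip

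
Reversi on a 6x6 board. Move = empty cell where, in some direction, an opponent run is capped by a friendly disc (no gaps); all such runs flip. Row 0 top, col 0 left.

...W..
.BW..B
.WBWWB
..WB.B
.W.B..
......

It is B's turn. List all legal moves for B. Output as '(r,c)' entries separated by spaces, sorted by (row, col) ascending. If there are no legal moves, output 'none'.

(0,1): no bracket -> illegal
(0,2): flips 1 -> legal
(0,4): no bracket -> illegal
(1,0): flips 2 -> legal
(1,3): flips 3 -> legal
(1,4): no bracket -> illegal
(2,0): flips 1 -> legal
(3,0): no bracket -> illegal
(3,1): flips 2 -> legal
(3,4): no bracket -> illegal
(4,0): no bracket -> illegal
(4,2): flips 1 -> legal
(5,0): no bracket -> illegal
(5,1): no bracket -> illegal
(5,2): no bracket -> illegal

Answer: (0,2) (1,0) (1,3) (2,0) (3,1) (4,2)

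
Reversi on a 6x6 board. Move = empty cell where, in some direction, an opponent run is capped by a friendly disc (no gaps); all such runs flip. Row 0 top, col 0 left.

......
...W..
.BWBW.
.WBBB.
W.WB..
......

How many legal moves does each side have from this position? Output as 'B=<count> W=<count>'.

-- B to move --
(0,2): no bracket -> illegal
(0,3): flips 1 -> legal
(0,4): no bracket -> illegal
(1,1): flips 1 -> legal
(1,2): flips 1 -> legal
(1,4): flips 1 -> legal
(1,5): flips 1 -> legal
(2,0): no bracket -> illegal
(2,5): flips 1 -> legal
(3,0): flips 1 -> legal
(3,5): no bracket -> illegal
(4,1): flips 2 -> legal
(5,0): no bracket -> illegal
(5,1): flips 1 -> legal
(5,2): flips 1 -> legal
(5,3): no bracket -> illegal
B mobility = 10
-- W to move --
(1,0): no bracket -> illegal
(1,1): flips 1 -> legal
(1,2): no bracket -> illegal
(1,4): no bracket -> illegal
(2,0): flips 1 -> legal
(2,5): no bracket -> illegal
(3,0): no bracket -> illegal
(3,5): flips 3 -> legal
(4,1): no bracket -> illegal
(4,4): flips 3 -> legal
(4,5): no bracket -> illegal
(5,2): no bracket -> illegal
(5,3): flips 3 -> legal
(5,4): no bracket -> illegal
W mobility = 5

Answer: B=10 W=5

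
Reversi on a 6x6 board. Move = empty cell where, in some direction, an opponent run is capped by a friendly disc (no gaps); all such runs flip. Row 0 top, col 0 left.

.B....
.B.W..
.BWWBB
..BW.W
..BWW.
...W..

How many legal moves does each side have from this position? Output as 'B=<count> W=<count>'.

-- B to move --
(0,2): flips 1 -> legal
(0,3): no bracket -> illegal
(0,4): no bracket -> illegal
(1,2): flips 1 -> legal
(1,4): flips 1 -> legal
(3,1): no bracket -> illegal
(3,4): flips 1 -> legal
(4,5): flips 3 -> legal
(5,2): no bracket -> illegal
(5,4): flips 1 -> legal
(5,5): flips 3 -> legal
B mobility = 7
-- W to move --
(0,0): flips 1 -> legal
(0,2): no bracket -> illegal
(1,0): flips 2 -> legal
(1,2): no bracket -> illegal
(1,4): no bracket -> illegal
(1,5): flips 2 -> legal
(2,0): flips 1 -> legal
(3,0): no bracket -> illegal
(3,1): flips 2 -> legal
(3,4): no bracket -> illegal
(4,1): flips 2 -> legal
(5,1): flips 1 -> legal
(5,2): flips 2 -> legal
W mobility = 8

Answer: B=7 W=8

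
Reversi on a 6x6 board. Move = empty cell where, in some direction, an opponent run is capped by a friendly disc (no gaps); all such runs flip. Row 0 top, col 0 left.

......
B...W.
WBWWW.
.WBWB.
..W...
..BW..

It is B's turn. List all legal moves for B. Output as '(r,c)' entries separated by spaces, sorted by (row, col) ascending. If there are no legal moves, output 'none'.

(0,3): no bracket -> illegal
(0,4): flips 2 -> legal
(0,5): flips 2 -> legal
(1,1): no bracket -> illegal
(1,2): flips 2 -> legal
(1,3): no bracket -> illegal
(1,5): no bracket -> illegal
(2,5): flips 3 -> legal
(3,0): flips 2 -> legal
(3,5): no bracket -> illegal
(4,0): no bracket -> illegal
(4,1): flips 1 -> legal
(4,3): no bracket -> illegal
(4,4): no bracket -> illegal
(5,1): no bracket -> illegal
(5,4): flips 1 -> legal

Answer: (0,4) (0,5) (1,2) (2,5) (3,0) (4,1) (5,4)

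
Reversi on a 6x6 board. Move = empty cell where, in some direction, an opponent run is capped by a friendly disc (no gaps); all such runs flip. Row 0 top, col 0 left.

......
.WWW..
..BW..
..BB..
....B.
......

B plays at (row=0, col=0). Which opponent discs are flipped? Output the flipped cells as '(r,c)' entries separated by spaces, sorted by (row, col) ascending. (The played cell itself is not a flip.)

Answer: (1,1)

Derivation:
Dir NW: edge -> no flip
Dir N: edge -> no flip
Dir NE: edge -> no flip
Dir W: edge -> no flip
Dir E: first cell '.' (not opp) -> no flip
Dir SW: edge -> no flip
Dir S: first cell '.' (not opp) -> no flip
Dir SE: opp run (1,1) capped by B -> flip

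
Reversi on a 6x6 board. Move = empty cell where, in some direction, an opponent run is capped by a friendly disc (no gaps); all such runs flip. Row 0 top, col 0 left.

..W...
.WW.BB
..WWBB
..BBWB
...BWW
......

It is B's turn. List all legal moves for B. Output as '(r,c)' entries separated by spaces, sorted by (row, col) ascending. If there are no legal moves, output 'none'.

(0,0): flips 2 -> legal
(0,1): no bracket -> illegal
(0,3): no bracket -> illegal
(1,0): no bracket -> illegal
(1,3): flips 1 -> legal
(2,0): no bracket -> illegal
(2,1): flips 2 -> legal
(3,1): no bracket -> illegal
(5,3): flips 1 -> legal
(5,4): flips 2 -> legal
(5,5): flips 2 -> legal

Answer: (0,0) (1,3) (2,1) (5,3) (5,4) (5,5)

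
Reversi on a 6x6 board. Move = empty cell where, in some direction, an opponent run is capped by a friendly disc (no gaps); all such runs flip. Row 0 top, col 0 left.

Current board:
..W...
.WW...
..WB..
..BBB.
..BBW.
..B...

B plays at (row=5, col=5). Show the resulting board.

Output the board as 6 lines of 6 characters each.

Place B at (5,5); scan 8 dirs for brackets.
Dir NW: opp run (4,4) capped by B -> flip
Dir N: first cell '.' (not opp) -> no flip
Dir NE: edge -> no flip
Dir W: first cell '.' (not opp) -> no flip
Dir E: edge -> no flip
Dir SW: edge -> no flip
Dir S: edge -> no flip
Dir SE: edge -> no flip
All flips: (4,4)

Answer: ..W...
.WW...
..WB..
..BBB.
..BBB.
..B..B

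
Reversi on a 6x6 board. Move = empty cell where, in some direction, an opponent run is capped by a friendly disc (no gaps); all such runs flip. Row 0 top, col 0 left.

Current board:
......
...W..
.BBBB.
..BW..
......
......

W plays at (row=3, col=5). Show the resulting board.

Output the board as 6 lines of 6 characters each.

Answer: ......
...W..
.BBBW.
..BW.W
......
......

Derivation:
Place W at (3,5); scan 8 dirs for brackets.
Dir NW: opp run (2,4) capped by W -> flip
Dir N: first cell '.' (not opp) -> no flip
Dir NE: edge -> no flip
Dir W: first cell '.' (not opp) -> no flip
Dir E: edge -> no flip
Dir SW: first cell '.' (not opp) -> no flip
Dir S: first cell '.' (not opp) -> no flip
Dir SE: edge -> no flip
All flips: (2,4)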